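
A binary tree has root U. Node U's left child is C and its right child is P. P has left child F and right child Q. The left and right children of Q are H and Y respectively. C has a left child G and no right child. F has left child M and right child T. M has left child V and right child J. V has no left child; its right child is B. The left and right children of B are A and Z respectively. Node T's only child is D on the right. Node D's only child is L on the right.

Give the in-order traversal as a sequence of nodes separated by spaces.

G C U V A B Z M J F T D L P H Q Y

In-order visits the left subtree, then the node, then the right subtree.
At U: go left to C.
  At C: go left to G.
    G is a leaf — visit G.
  Visit C.
  At C: no right child.
Visit U.
At U: go right to P.
  At P: go left to F.
    At F: go left to M.
      At M: go left to V.
        At V: no left child.
        Visit V.
        At V: go right to B.
          At B: go left to A.
            A is a leaf — visit A.
          Visit B.
          At B: go right to Z.
            Z is a leaf — visit Z.
      Visit M.
      At M: go right to J.
        J is a leaf — visit J.
    Visit F.
    At F: go right to T.
      At T: no left child.
      Visit T.
      At T: go right to D.
        At D: no left child.
        Visit D.
        At D: go right to L.
          L is a leaf — visit L.
  Visit P.
  At P: go right to Q.
    At Q: go left to H.
      H is a leaf — visit H.
    Visit Q.
    At Q: go right to Y.
      Y is a leaf — visit Y.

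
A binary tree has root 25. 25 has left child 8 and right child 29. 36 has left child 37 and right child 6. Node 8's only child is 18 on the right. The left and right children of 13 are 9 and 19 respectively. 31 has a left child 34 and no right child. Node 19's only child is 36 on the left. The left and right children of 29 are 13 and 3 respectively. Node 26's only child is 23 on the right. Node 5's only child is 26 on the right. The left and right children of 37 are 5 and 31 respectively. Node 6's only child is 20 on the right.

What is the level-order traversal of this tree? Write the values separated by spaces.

Level-order visits nodes level by level from the root, left to right within each level.
Level 0: 25
Level 1: 8, 29
Level 2: 18, 13, 3
Level 3: 9, 19
Level 4: 36
Level 5: 37, 6
Level 6: 5, 31, 20
Level 7: 26, 34
Level 8: 23

25 8 29 18 13 3 9 19 36 37 6 5 31 20 26 34 23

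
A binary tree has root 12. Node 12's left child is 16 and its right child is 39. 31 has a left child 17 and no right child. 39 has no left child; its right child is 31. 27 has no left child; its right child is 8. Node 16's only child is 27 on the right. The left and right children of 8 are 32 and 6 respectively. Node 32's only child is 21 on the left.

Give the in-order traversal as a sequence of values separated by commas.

In-order visits the left subtree, then the node, then the right subtree.
At 12: go left to 16.
  At 16: no left child.
  Visit 16.
  At 16: go right to 27.
    At 27: no left child.
    Visit 27.
    At 27: go right to 8.
      At 8: go left to 32.
        At 32: go left to 21.
          21 is a leaf — visit 21.
        Visit 32.
        At 32: no right child.
      Visit 8.
      At 8: go right to 6.
        6 is a leaf — visit 6.
Visit 12.
At 12: go right to 39.
  At 39: no left child.
  Visit 39.
  At 39: go right to 31.
    At 31: go left to 17.
      17 is a leaf — visit 17.
    Visit 31.
    At 31: no right child.

16, 27, 21, 32, 8, 6, 12, 39, 17, 31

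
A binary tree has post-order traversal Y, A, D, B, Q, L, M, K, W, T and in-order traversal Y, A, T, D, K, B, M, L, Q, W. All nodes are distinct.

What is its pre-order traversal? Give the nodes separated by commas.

The last element of post-order is the root; it splits in-order into left and right subtrees.
Root T: left subtree has 2 nodes {Y, A}, right has 7 {D, K, B, M, L, Q, W}.
  Root A: left subtree has 1 node {Y}, right has 0 { }.
  Root W: left subtree has 6 nodes {D, K, B, M, L, Q}, right has 0 { }.
    Root K: left subtree has 1 node {D}, right has 4 {B, M, L, Q}.
      Root M: left subtree has 1 node {B}, right has 2 {L, Q}.
        Root L: left subtree has 0 nodes { }, right has 1 {Q}.

T, A, Y, W, K, D, M, B, L, Q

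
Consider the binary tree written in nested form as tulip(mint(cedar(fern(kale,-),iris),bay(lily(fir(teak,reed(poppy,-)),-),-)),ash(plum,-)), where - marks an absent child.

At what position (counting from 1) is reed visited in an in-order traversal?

In-order visits the left subtree, then the node, then the right subtree.
At tulip: go left to mint.
  At mint: go left to cedar.
    At cedar: go left to fern.
      At fern: go left to kale.
        kale is a leaf — visit kale.
      Visit fern.
      At fern: no right child.
    Visit cedar.
    At cedar: go right to iris.
      iris is a leaf — visit iris.
  Visit mint.
  At mint: go right to bay.
    At bay: go left to lily.
      At lily: go left to fir.
        At fir: go left to teak.
          teak is a leaf — visit teak.
        Visit fir.
        At fir: go right to reed.
          At reed: go left to poppy.
            poppy is a leaf — visit poppy.
          Visit reed.
          At reed: no right child.
      Visit lily.
      At lily: no right child.
    Visit bay.
    At bay: no right child.
Visit tulip.
At tulip: go right to ash.
  At ash: go left to plum.
    plum is a leaf — visit plum.
  Visit ash.
  At ash: no right child.
Full in-order sequence: kale, fern, cedar, iris, mint, teak, fir, poppy, reed, lily, bay, tulip, plum, ash.

9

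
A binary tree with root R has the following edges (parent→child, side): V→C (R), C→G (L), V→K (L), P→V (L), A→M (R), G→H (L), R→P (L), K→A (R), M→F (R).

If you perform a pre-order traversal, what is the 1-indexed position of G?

Pre-order visits the node, then its left subtree, then its right subtree.
Visit R.
At R: go left to P.
  Visit P.
  At P: go left to V.
    Visit V.
    At V: go left to K.
      Visit K.
      At K: no left child.
      At K: go right to A.
        Visit A.
        At A: no left child.
        At A: go right to M.
          Visit M.
          At M: no left child.
          At M: go right to F.
            F is a leaf — visit F.
    At V: go right to C.
      Visit C.
      At C: go left to G.
        Visit G.
        At G: go left to H.
          H is a leaf — visit H.
        At G: no right child.
      At C: no right child.
  At P: no right child.
At R: no right child.
Full pre-order sequence: R, P, V, K, A, M, F, C, G, H.

9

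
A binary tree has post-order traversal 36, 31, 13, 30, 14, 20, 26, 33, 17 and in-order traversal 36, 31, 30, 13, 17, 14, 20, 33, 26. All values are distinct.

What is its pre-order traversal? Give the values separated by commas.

17, 30, 31, 36, 13, 33, 20, 14, 26

The last element of post-order is the root; it splits in-order into left and right subtrees.
Root 17: left subtree has 4 nodes {36, 31, 30, 13}, right has 4 {14, 20, 33, 26}.
  Root 30: left subtree has 2 nodes {36, 31}, right has 1 {13}.
    Root 31: left subtree has 1 node {36}, right has 0 { }.
  Root 33: left subtree has 2 nodes {14, 20}, right has 1 {26}.
    Root 20: left subtree has 1 node {14}, right has 0 { }.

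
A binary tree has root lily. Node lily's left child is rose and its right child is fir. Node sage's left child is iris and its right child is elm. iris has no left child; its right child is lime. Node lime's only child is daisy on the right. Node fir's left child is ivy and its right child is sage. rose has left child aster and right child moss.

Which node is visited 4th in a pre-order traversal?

Pre-order visits the node, then its left subtree, then its right subtree.
Visit lily.
At lily: go left to rose.
  Visit rose.
  At rose: go left to aster.
    aster is a leaf — visit aster.
  At rose: go right to moss.
    moss is a leaf — visit moss.
At lily: go right to fir.
  Visit fir.
  At fir: go left to ivy.
    ivy is a leaf — visit ivy.
  At fir: go right to sage.
    Visit sage.
    At sage: go left to iris.
      Visit iris.
      At iris: no left child.
      At iris: go right to lime.
        Visit lime.
        At lime: no left child.
        At lime: go right to daisy.
          daisy is a leaf — visit daisy.
    At sage: go right to elm.
      elm is a leaf — visit elm.
Full pre-order sequence: lily, rose, aster, moss, fir, ivy, sage, iris, lime, daisy, elm.

moss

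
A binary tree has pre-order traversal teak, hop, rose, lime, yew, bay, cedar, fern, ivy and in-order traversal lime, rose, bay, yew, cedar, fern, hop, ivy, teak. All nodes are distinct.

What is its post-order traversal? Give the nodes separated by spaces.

The first element of pre-order is the root; it splits in-order into left and right subtrees.
Root teak: left subtree has 8 nodes {lime, rose, bay, yew, cedar, fern, hop, ivy}, right has 0 { }.
  Root hop: left subtree has 6 nodes {lime, rose, bay, yew, cedar, fern}, right has 1 {ivy}.
    Root rose: left subtree has 1 node {lime}, right has 4 {bay, yew, cedar, fern}.
      Root yew: left subtree has 1 node {bay}, right has 2 {cedar, fern}.
        Root cedar: left subtree has 0 nodes { }, right has 1 {fern}.

lime bay fern cedar yew rose ivy hop teak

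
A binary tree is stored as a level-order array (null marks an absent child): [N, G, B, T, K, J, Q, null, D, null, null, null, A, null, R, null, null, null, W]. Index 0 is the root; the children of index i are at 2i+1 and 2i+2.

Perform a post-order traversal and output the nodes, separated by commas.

Post-order visits the left subtree, then the right subtree, then the node.
At N: go left to G.
  At G: go left to T.
    At T: no left child.
    At T: go right to D.
      At D: no left child.
      At D: go right to W.
        W is a leaf — visit W.
      Visit D.
    Visit T.
  At G: go right to K.
    K is a leaf — visit K.
  Visit G.
At N: go right to B.
  At B: go left to J.
    At J: no left child.
    At J: go right to A.
      A is a leaf — visit A.
    Visit J.
  At B: go right to Q.
    At Q: no left child.
    At Q: go right to R.
      R is a leaf — visit R.
    Visit Q.
  Visit B.
Visit N.

W, D, T, K, G, A, J, R, Q, B, N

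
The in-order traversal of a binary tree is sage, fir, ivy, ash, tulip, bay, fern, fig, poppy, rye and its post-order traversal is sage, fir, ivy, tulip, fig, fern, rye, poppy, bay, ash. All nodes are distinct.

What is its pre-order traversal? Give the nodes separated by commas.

The last element of post-order is the root; it splits in-order into left and right subtrees.
Root ash: left subtree has 3 nodes {sage, fir, ivy}, right has 6 {tulip, bay, fern, fig, poppy, rye}.
  Root ivy: left subtree has 2 nodes {sage, fir}, right has 0 { }.
    Root fir: left subtree has 1 node {sage}, right has 0 { }.
  Root bay: left subtree has 1 node {tulip}, right has 4 {fern, fig, poppy, rye}.
    Root poppy: left subtree has 2 nodes {fern, fig}, right has 1 {rye}.
      Root fern: left subtree has 0 nodes { }, right has 1 {fig}.

ash, ivy, fir, sage, bay, tulip, poppy, fern, fig, rye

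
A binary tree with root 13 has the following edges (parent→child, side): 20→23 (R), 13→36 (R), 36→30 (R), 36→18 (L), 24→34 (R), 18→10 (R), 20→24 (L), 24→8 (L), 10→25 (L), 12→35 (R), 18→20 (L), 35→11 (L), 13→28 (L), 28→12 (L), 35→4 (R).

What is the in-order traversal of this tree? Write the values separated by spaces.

12 11 35 4 28 13 8 24 34 20 23 18 25 10 36 30

In-order visits the left subtree, then the node, then the right subtree.
At 13: go left to 28.
  At 28: go left to 12.
    At 12: no left child.
    Visit 12.
    At 12: go right to 35.
      At 35: go left to 11.
        11 is a leaf — visit 11.
      Visit 35.
      At 35: go right to 4.
        4 is a leaf — visit 4.
  Visit 28.
  At 28: no right child.
Visit 13.
At 13: go right to 36.
  At 36: go left to 18.
    At 18: go left to 20.
      At 20: go left to 24.
        At 24: go left to 8.
          8 is a leaf — visit 8.
        Visit 24.
        At 24: go right to 34.
          34 is a leaf — visit 34.
      Visit 20.
      At 20: go right to 23.
        23 is a leaf — visit 23.
    Visit 18.
    At 18: go right to 10.
      At 10: go left to 25.
        25 is a leaf — visit 25.
      Visit 10.
      At 10: no right child.
  Visit 36.
  At 36: go right to 30.
    30 is a leaf — visit 30.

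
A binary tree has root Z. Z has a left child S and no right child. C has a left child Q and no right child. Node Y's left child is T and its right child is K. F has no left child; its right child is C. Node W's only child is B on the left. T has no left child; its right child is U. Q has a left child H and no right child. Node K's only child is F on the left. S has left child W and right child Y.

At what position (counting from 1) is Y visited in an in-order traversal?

6

In-order visits the left subtree, then the node, then the right subtree.
At Z: go left to S.
  At S: go left to W.
    At W: go left to B.
      B is a leaf — visit B.
    Visit W.
    At W: no right child.
  Visit S.
  At S: go right to Y.
    At Y: go left to T.
      At T: no left child.
      Visit T.
      At T: go right to U.
        U is a leaf — visit U.
    Visit Y.
    At Y: go right to K.
      At K: go left to F.
        At F: no left child.
        Visit F.
        At F: go right to C.
          At C: go left to Q.
            At Q: go left to H.
              H is a leaf — visit H.
            Visit Q.
            At Q: no right child.
          Visit C.
          At C: no right child.
      Visit K.
      At K: no right child.
Visit Z.
At Z: no right child.
Full in-order sequence: B, W, S, T, U, Y, F, H, Q, C, K, Z.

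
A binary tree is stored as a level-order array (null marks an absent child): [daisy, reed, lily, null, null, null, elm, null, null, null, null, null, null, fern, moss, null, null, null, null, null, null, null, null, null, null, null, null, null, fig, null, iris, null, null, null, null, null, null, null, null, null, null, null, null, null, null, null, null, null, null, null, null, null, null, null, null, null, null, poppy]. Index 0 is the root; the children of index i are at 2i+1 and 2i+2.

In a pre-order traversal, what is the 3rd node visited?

Pre-order visits the node, then its left subtree, then its right subtree.
Visit daisy.
At daisy: go left to reed.
  reed is a leaf — visit reed.
At daisy: go right to lily.
  Visit lily.
  At lily: no left child.
  At lily: go right to elm.
    Visit elm.
    At elm: go left to fern.
      Visit fern.
      At fern: no left child.
      At fern: go right to fig.
        Visit fig.
        At fig: go left to poppy.
          poppy is a leaf — visit poppy.
        At fig: no right child.
    At elm: go right to moss.
      Visit moss.
      At moss: no left child.
      At moss: go right to iris.
        iris is a leaf — visit iris.
Full pre-order sequence: daisy, reed, lily, elm, fern, fig, poppy, moss, iris.

lily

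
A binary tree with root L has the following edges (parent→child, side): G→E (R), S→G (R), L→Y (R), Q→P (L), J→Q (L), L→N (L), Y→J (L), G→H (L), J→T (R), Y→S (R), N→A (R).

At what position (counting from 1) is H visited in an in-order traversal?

In-order visits the left subtree, then the node, then the right subtree.
At L: go left to N.
  At N: no left child.
  Visit N.
  At N: go right to A.
    A is a leaf — visit A.
Visit L.
At L: go right to Y.
  At Y: go left to J.
    At J: go left to Q.
      At Q: go left to P.
        P is a leaf — visit P.
      Visit Q.
      At Q: no right child.
    Visit J.
    At J: go right to T.
      T is a leaf — visit T.
  Visit Y.
  At Y: go right to S.
    At S: no left child.
    Visit S.
    At S: go right to G.
      At G: go left to H.
        H is a leaf — visit H.
      Visit G.
      At G: go right to E.
        E is a leaf — visit E.
Full in-order sequence: N, A, L, P, Q, J, T, Y, S, H, G, E.

10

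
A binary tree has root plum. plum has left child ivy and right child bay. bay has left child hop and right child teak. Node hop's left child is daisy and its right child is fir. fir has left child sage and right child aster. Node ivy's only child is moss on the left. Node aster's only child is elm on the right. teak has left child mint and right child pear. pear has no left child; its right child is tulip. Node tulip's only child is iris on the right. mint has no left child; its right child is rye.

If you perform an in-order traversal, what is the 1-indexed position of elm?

9

In-order visits the left subtree, then the node, then the right subtree.
At plum: go left to ivy.
  At ivy: go left to moss.
    moss is a leaf — visit moss.
  Visit ivy.
  At ivy: no right child.
Visit plum.
At plum: go right to bay.
  At bay: go left to hop.
    At hop: go left to daisy.
      daisy is a leaf — visit daisy.
    Visit hop.
    At hop: go right to fir.
      At fir: go left to sage.
        sage is a leaf — visit sage.
      Visit fir.
      At fir: go right to aster.
        At aster: no left child.
        Visit aster.
        At aster: go right to elm.
          elm is a leaf — visit elm.
  Visit bay.
  At bay: go right to teak.
    At teak: go left to mint.
      At mint: no left child.
      Visit mint.
      At mint: go right to rye.
        rye is a leaf — visit rye.
    Visit teak.
    At teak: go right to pear.
      At pear: no left child.
      Visit pear.
      At pear: go right to tulip.
        At tulip: no left child.
        Visit tulip.
        At tulip: go right to iris.
          iris is a leaf — visit iris.
Full in-order sequence: moss, ivy, plum, daisy, hop, sage, fir, aster, elm, bay, mint, rye, teak, pear, tulip, iris.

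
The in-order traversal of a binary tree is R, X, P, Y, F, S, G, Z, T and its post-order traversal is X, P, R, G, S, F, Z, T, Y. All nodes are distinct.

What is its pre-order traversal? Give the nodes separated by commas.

Y, R, P, X, T, Z, F, S, G

The last element of post-order is the root; it splits in-order into left and right subtrees.
Root Y: left subtree has 3 nodes {R, X, P}, right has 5 {F, S, G, Z, T}.
  Root R: left subtree has 0 nodes { }, right has 2 {X, P}.
    Root P: left subtree has 1 node {X}, right has 0 { }.
  Root T: left subtree has 4 nodes {F, S, G, Z}, right has 0 { }.
    Root Z: left subtree has 3 nodes {F, S, G}, right has 0 { }.
      Root F: left subtree has 0 nodes { }, right has 2 {S, G}.
        Root S: left subtree has 0 nodes { }, right has 1 {G}.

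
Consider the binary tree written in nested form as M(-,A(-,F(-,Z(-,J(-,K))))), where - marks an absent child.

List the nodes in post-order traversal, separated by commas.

Post-order visits the left subtree, then the right subtree, then the node.
At M: no left child.
At M: go right to A.
  At A: no left child.
  At A: go right to F.
    At F: no left child.
    At F: go right to Z.
      At Z: no left child.
      At Z: go right to J.
        At J: no left child.
        At J: go right to K.
          K is a leaf — visit K.
        Visit J.
      Visit Z.
    Visit F.
  Visit A.
Visit M.

K, J, Z, F, A, M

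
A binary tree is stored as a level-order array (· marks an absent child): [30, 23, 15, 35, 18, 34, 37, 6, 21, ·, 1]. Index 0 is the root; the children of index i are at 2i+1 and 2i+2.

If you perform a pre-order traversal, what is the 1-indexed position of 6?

Pre-order visits the node, then its left subtree, then its right subtree.
Visit 30.
At 30: go left to 23.
  Visit 23.
  At 23: go left to 35.
    Visit 35.
    At 35: go left to 6.
      6 is a leaf — visit 6.
    At 35: go right to 21.
      21 is a leaf — visit 21.
  At 23: go right to 18.
    Visit 18.
    At 18: no left child.
    At 18: go right to 1.
      1 is a leaf — visit 1.
At 30: go right to 15.
  Visit 15.
  At 15: go left to 34.
    34 is a leaf — visit 34.
  At 15: go right to 37.
    37 is a leaf — visit 37.
Full pre-order sequence: 30, 23, 35, 6, 21, 18, 1, 15, 34, 37.

4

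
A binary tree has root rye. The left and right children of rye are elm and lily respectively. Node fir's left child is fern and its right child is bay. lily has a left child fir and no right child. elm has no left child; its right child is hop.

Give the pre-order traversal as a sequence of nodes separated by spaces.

rye elm hop lily fir fern bay

Pre-order visits the node, then its left subtree, then its right subtree.
Visit rye.
At rye: go left to elm.
  Visit elm.
  At elm: no left child.
  At elm: go right to hop.
    hop is a leaf — visit hop.
At rye: go right to lily.
  Visit lily.
  At lily: go left to fir.
    Visit fir.
    At fir: go left to fern.
      fern is a leaf — visit fern.
    At fir: go right to bay.
      bay is a leaf — visit bay.
  At lily: no right child.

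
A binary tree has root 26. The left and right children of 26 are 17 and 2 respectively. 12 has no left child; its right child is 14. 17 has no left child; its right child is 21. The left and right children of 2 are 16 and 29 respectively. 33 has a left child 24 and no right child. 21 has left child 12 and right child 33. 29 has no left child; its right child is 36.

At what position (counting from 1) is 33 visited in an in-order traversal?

In-order visits the left subtree, then the node, then the right subtree.
At 26: go left to 17.
  At 17: no left child.
  Visit 17.
  At 17: go right to 21.
    At 21: go left to 12.
      At 12: no left child.
      Visit 12.
      At 12: go right to 14.
        14 is a leaf — visit 14.
    Visit 21.
    At 21: go right to 33.
      At 33: go left to 24.
        24 is a leaf — visit 24.
      Visit 33.
      At 33: no right child.
Visit 26.
At 26: go right to 2.
  At 2: go left to 16.
    16 is a leaf — visit 16.
  Visit 2.
  At 2: go right to 29.
    At 29: no left child.
    Visit 29.
    At 29: go right to 36.
      36 is a leaf — visit 36.
Full in-order sequence: 17, 12, 14, 21, 24, 33, 26, 16, 2, 29, 36.

6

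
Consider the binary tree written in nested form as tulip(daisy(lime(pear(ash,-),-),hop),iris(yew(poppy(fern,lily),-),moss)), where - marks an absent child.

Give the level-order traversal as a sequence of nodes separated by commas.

tulip, daisy, iris, lime, hop, yew, moss, pear, poppy, ash, fern, lily

Level-order visits nodes level by level from the root, left to right within each level.
Level 0: tulip
Level 1: daisy, iris
Level 2: lime, hop, yew, moss
Level 3: pear, poppy
Level 4: ash, fern, lily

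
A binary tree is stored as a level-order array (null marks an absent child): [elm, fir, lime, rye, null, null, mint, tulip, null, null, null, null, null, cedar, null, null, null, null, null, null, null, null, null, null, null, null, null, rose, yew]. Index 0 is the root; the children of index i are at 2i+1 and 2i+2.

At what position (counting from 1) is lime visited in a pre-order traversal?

Pre-order visits the node, then its left subtree, then its right subtree.
Visit elm.
At elm: go left to fir.
  Visit fir.
  At fir: go left to rye.
    Visit rye.
    At rye: go left to tulip.
      tulip is a leaf — visit tulip.
    At rye: no right child.
  At fir: no right child.
At elm: go right to lime.
  Visit lime.
  At lime: no left child.
  At lime: go right to mint.
    Visit mint.
    At mint: go left to cedar.
      Visit cedar.
      At cedar: go left to rose.
        rose is a leaf — visit rose.
      At cedar: go right to yew.
        yew is a leaf — visit yew.
    At mint: no right child.
Full pre-order sequence: elm, fir, rye, tulip, lime, mint, cedar, rose, yew.

5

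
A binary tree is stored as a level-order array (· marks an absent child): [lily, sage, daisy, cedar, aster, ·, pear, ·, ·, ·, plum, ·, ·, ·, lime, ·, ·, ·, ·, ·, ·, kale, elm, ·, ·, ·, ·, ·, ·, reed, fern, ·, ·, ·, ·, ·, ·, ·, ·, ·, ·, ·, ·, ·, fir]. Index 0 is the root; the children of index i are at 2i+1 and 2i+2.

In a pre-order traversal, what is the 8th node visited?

elm

Pre-order visits the node, then its left subtree, then its right subtree.
Visit lily.
At lily: go left to sage.
  Visit sage.
  At sage: go left to cedar.
    cedar is a leaf — visit cedar.
  At sage: go right to aster.
    Visit aster.
    At aster: no left child.
    At aster: go right to plum.
      Visit plum.
      At plum: go left to kale.
        Visit kale.
        At kale: no left child.
        At kale: go right to fir.
          fir is a leaf — visit fir.
      At plum: go right to elm.
        elm is a leaf — visit elm.
At lily: go right to daisy.
  Visit daisy.
  At daisy: no left child.
  At daisy: go right to pear.
    Visit pear.
    At pear: no left child.
    At pear: go right to lime.
      Visit lime.
      At lime: go left to reed.
        reed is a leaf — visit reed.
      At lime: go right to fern.
        fern is a leaf — visit fern.
Full pre-order sequence: lily, sage, cedar, aster, plum, kale, fir, elm, daisy, pear, lime, reed, fern.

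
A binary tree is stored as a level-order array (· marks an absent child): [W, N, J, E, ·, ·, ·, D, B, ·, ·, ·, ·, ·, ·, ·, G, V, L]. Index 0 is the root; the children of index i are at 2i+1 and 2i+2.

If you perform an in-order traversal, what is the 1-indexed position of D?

1

In-order visits the left subtree, then the node, then the right subtree.
At W: go left to N.
  At N: go left to E.
    At E: go left to D.
      At D: no left child.
      Visit D.
      At D: go right to G.
        G is a leaf — visit G.
    Visit E.
    At E: go right to B.
      At B: go left to V.
        V is a leaf — visit V.
      Visit B.
      At B: go right to L.
        L is a leaf — visit L.
  Visit N.
  At N: no right child.
Visit W.
At W: go right to J.
  J is a leaf — visit J.
Full in-order sequence: D, G, E, V, B, L, N, W, J.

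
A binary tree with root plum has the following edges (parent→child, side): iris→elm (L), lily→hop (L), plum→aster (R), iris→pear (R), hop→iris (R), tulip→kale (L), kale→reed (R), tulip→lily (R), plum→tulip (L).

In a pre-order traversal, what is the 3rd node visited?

kale

Pre-order visits the node, then its left subtree, then its right subtree.
Visit plum.
At plum: go left to tulip.
  Visit tulip.
  At tulip: go left to kale.
    Visit kale.
    At kale: no left child.
    At kale: go right to reed.
      reed is a leaf — visit reed.
  At tulip: go right to lily.
    Visit lily.
    At lily: go left to hop.
      Visit hop.
      At hop: no left child.
      At hop: go right to iris.
        Visit iris.
        At iris: go left to elm.
          elm is a leaf — visit elm.
        At iris: go right to pear.
          pear is a leaf — visit pear.
    At lily: no right child.
At plum: go right to aster.
  aster is a leaf — visit aster.
Full pre-order sequence: plum, tulip, kale, reed, lily, hop, iris, elm, pear, aster.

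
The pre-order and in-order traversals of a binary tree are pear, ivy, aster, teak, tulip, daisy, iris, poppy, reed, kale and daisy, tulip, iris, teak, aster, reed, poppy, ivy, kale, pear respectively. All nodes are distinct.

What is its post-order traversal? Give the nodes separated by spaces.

daisy iris tulip teak reed poppy aster kale ivy pear

The first element of pre-order is the root; it splits in-order into left and right subtrees.
Root pear: left subtree has 9 nodes {daisy, tulip, iris, teak, aster, reed, poppy, ivy, kale}, right has 0 { }.
  Root ivy: left subtree has 7 nodes {daisy, tulip, iris, teak, aster, reed, poppy}, right has 1 {kale}.
    Root aster: left subtree has 4 nodes {daisy, tulip, iris, teak}, right has 2 {reed, poppy}.
      Root teak: left subtree has 3 nodes {daisy, tulip, iris}, right has 0 { }.
        Root tulip: left subtree has 1 node {daisy}, right has 1 {iris}.
      Root poppy: left subtree has 1 node {reed}, right has 0 { }.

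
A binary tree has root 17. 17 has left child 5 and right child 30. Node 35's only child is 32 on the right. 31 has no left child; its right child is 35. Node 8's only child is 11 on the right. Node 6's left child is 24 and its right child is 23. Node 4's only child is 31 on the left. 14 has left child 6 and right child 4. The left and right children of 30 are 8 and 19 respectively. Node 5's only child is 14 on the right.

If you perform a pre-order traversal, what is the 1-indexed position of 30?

Pre-order visits the node, then its left subtree, then its right subtree.
Visit 17.
At 17: go left to 5.
  Visit 5.
  At 5: no left child.
  At 5: go right to 14.
    Visit 14.
    At 14: go left to 6.
      Visit 6.
      At 6: go left to 24.
        24 is a leaf — visit 24.
      At 6: go right to 23.
        23 is a leaf — visit 23.
    At 14: go right to 4.
      Visit 4.
      At 4: go left to 31.
        Visit 31.
        At 31: no left child.
        At 31: go right to 35.
          Visit 35.
          At 35: no left child.
          At 35: go right to 32.
            32 is a leaf — visit 32.
      At 4: no right child.
At 17: go right to 30.
  Visit 30.
  At 30: go left to 8.
    Visit 8.
    At 8: no left child.
    At 8: go right to 11.
      11 is a leaf — visit 11.
  At 30: go right to 19.
    19 is a leaf — visit 19.
Full pre-order sequence: 17, 5, 14, 6, 24, 23, 4, 31, 35, 32, 30, 8, 11, 19.

11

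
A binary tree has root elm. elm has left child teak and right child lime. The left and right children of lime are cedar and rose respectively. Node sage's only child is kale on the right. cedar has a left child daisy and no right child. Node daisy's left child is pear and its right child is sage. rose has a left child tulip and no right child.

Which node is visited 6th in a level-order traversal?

Level-order visits nodes level by level from the root, left to right within each level.
Level 0: elm
Level 1: teak, lime
Level 2: cedar, rose
Level 3: daisy, tulip
Level 4: pear, sage
Level 5: kale
Full level-order sequence: elm, teak, lime, cedar, rose, daisy, tulip, pear, sage, kale.

daisy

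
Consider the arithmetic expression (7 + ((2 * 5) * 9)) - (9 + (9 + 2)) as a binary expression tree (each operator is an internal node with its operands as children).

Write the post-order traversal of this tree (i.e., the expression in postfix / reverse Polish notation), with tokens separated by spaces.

Post-order on an expression tree gives postfix notation: for each operator, emit left operand, right operand, then the operator.

7 2 5 * 9 * + 9 9 2 + + -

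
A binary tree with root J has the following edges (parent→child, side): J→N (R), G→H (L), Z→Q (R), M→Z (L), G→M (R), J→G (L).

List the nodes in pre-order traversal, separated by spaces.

Pre-order visits the node, then its left subtree, then its right subtree.
Visit J.
At J: go left to G.
  Visit G.
  At G: go left to H.
    H is a leaf — visit H.
  At G: go right to M.
    Visit M.
    At M: go left to Z.
      Visit Z.
      At Z: no left child.
      At Z: go right to Q.
        Q is a leaf — visit Q.
    At M: no right child.
At J: go right to N.
  N is a leaf — visit N.

J G H M Z Q N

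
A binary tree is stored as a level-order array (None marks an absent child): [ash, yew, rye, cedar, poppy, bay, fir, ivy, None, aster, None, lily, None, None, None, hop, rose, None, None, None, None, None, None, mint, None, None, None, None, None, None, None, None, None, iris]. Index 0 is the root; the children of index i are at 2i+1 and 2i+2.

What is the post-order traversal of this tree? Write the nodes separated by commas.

hop, iris, rose, ivy, cedar, aster, poppy, yew, mint, lily, bay, fir, rye, ash

Post-order visits the left subtree, then the right subtree, then the node.
At ash: go left to yew.
  At yew: go left to cedar.
    At cedar: go left to ivy.
      At ivy: go left to hop.
        hop is a leaf — visit hop.
      At ivy: go right to rose.
        At rose: go left to iris.
          iris is a leaf — visit iris.
        At rose: no right child.
        Visit rose.
      Visit ivy.
    At cedar: no right child.
    Visit cedar.
  At yew: go right to poppy.
    At poppy: go left to aster.
      aster is a leaf — visit aster.
    At poppy: no right child.
    Visit poppy.
  Visit yew.
At ash: go right to rye.
  At rye: go left to bay.
    At bay: go left to lily.
      At lily: go left to mint.
        mint is a leaf — visit mint.
      At lily: no right child.
      Visit lily.
    At bay: no right child.
    Visit bay.
  At rye: go right to fir.
    fir is a leaf — visit fir.
  Visit rye.
Visit ash.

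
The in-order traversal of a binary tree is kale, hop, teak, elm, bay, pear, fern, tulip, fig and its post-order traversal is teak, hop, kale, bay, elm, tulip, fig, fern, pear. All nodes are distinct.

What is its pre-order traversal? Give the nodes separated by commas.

The last element of post-order is the root; it splits in-order into left and right subtrees.
Root pear: left subtree has 5 nodes {kale, hop, teak, elm, bay}, right has 3 {fern, tulip, fig}.
  Root elm: left subtree has 3 nodes {kale, hop, teak}, right has 1 {bay}.
    Root kale: left subtree has 0 nodes { }, right has 2 {hop, teak}.
      Root hop: left subtree has 0 nodes { }, right has 1 {teak}.
  Root fern: left subtree has 0 nodes { }, right has 2 {tulip, fig}.
    Root fig: left subtree has 1 node {tulip}, right has 0 { }.

pear, elm, kale, hop, teak, bay, fern, fig, tulip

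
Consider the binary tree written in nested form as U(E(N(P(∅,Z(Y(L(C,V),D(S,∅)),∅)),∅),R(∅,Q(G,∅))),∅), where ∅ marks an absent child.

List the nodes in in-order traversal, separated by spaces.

P C L V Y S D Z N E R G Q U

In-order visits the left subtree, then the node, then the right subtree.
At U: go left to E.
  At E: go left to N.
    At N: go left to P.
      At P: no left child.
      Visit P.
      At P: go right to Z.
        At Z: go left to Y.
          At Y: go left to L.
            At L: go left to C.
              C is a leaf — visit C.
            Visit L.
            At L: go right to V.
              V is a leaf — visit V.
          Visit Y.
          At Y: go right to D.
            At D: go left to S.
              S is a leaf — visit S.
            Visit D.
            At D: no right child.
        Visit Z.
        At Z: no right child.
    Visit N.
    At N: no right child.
  Visit E.
  At E: go right to R.
    At R: no left child.
    Visit R.
    At R: go right to Q.
      At Q: go left to G.
        G is a leaf — visit G.
      Visit Q.
      At Q: no right child.
Visit U.
At U: no right child.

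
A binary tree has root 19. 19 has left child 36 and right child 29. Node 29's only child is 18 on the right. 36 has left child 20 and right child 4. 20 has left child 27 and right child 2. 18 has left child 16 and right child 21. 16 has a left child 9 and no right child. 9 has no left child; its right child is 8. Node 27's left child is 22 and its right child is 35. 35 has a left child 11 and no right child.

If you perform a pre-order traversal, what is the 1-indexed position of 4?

9

Pre-order visits the node, then its left subtree, then its right subtree.
Visit 19.
At 19: go left to 36.
  Visit 36.
  At 36: go left to 20.
    Visit 20.
    At 20: go left to 27.
      Visit 27.
      At 27: go left to 22.
        22 is a leaf — visit 22.
      At 27: go right to 35.
        Visit 35.
        At 35: go left to 11.
          11 is a leaf — visit 11.
        At 35: no right child.
    At 20: go right to 2.
      2 is a leaf — visit 2.
  At 36: go right to 4.
    4 is a leaf — visit 4.
At 19: go right to 29.
  Visit 29.
  At 29: no left child.
  At 29: go right to 18.
    Visit 18.
    At 18: go left to 16.
      Visit 16.
      At 16: go left to 9.
        Visit 9.
        At 9: no left child.
        At 9: go right to 8.
          8 is a leaf — visit 8.
      At 16: no right child.
    At 18: go right to 21.
      21 is a leaf — visit 21.
Full pre-order sequence: 19, 36, 20, 27, 22, 35, 11, 2, 4, 29, 18, 16, 9, 8, 21.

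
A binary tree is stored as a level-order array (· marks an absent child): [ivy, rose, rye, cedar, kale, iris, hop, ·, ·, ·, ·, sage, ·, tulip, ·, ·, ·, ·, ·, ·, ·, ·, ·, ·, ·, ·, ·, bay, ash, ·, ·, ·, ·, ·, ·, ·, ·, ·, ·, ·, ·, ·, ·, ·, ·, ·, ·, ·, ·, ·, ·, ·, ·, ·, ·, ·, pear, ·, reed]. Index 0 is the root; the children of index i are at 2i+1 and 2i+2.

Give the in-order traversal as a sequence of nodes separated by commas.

cedar, rose, kale, ivy, sage, iris, rye, bay, pear, tulip, ash, reed, hop

In-order visits the left subtree, then the node, then the right subtree.
At ivy: go left to rose.
  At rose: go left to cedar.
    cedar is a leaf — visit cedar.
  Visit rose.
  At rose: go right to kale.
    kale is a leaf — visit kale.
Visit ivy.
At ivy: go right to rye.
  At rye: go left to iris.
    At iris: go left to sage.
      sage is a leaf — visit sage.
    Visit iris.
    At iris: no right child.
  Visit rye.
  At rye: go right to hop.
    At hop: go left to tulip.
      At tulip: go left to bay.
        At bay: no left child.
        Visit bay.
        At bay: go right to pear.
          pear is a leaf — visit pear.
      Visit tulip.
      At tulip: go right to ash.
        At ash: no left child.
        Visit ash.
        At ash: go right to reed.
          reed is a leaf — visit reed.
    Visit hop.
    At hop: no right child.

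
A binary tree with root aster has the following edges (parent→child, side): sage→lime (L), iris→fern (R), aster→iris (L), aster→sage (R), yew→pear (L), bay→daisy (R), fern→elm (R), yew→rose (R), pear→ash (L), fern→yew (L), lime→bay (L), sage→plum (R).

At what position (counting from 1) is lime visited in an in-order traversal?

11

In-order visits the left subtree, then the node, then the right subtree.
At aster: go left to iris.
  At iris: no left child.
  Visit iris.
  At iris: go right to fern.
    At fern: go left to yew.
      At yew: go left to pear.
        At pear: go left to ash.
          ash is a leaf — visit ash.
        Visit pear.
        At pear: no right child.
      Visit yew.
      At yew: go right to rose.
        rose is a leaf — visit rose.
    Visit fern.
    At fern: go right to elm.
      elm is a leaf — visit elm.
Visit aster.
At aster: go right to sage.
  At sage: go left to lime.
    At lime: go left to bay.
      At bay: no left child.
      Visit bay.
      At bay: go right to daisy.
        daisy is a leaf — visit daisy.
    Visit lime.
    At lime: no right child.
  Visit sage.
  At sage: go right to plum.
    plum is a leaf — visit plum.
Full in-order sequence: iris, ash, pear, yew, rose, fern, elm, aster, bay, daisy, lime, sage, plum.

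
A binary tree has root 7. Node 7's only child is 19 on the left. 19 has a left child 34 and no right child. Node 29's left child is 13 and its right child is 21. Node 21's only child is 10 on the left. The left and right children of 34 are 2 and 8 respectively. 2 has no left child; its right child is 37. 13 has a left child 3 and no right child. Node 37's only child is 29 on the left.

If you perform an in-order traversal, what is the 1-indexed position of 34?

8

In-order visits the left subtree, then the node, then the right subtree.
At 7: go left to 19.
  At 19: go left to 34.
    At 34: go left to 2.
      At 2: no left child.
      Visit 2.
      At 2: go right to 37.
        At 37: go left to 29.
          At 29: go left to 13.
            At 13: go left to 3.
              3 is a leaf — visit 3.
            Visit 13.
            At 13: no right child.
          Visit 29.
          At 29: go right to 21.
            At 21: go left to 10.
              10 is a leaf — visit 10.
            Visit 21.
            At 21: no right child.
        Visit 37.
        At 37: no right child.
    Visit 34.
    At 34: go right to 8.
      8 is a leaf — visit 8.
  Visit 19.
  At 19: no right child.
Visit 7.
At 7: no right child.
Full in-order sequence: 2, 3, 13, 29, 10, 21, 37, 34, 8, 19, 7.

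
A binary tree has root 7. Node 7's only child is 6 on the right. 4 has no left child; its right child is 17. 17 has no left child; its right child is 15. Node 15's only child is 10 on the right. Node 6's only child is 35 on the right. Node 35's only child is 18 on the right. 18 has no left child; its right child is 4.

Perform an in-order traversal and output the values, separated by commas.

7, 6, 35, 18, 4, 17, 15, 10

In-order visits the left subtree, then the node, then the right subtree.
At 7: no left child.
Visit 7.
At 7: go right to 6.
  At 6: no left child.
  Visit 6.
  At 6: go right to 35.
    At 35: no left child.
    Visit 35.
    At 35: go right to 18.
      At 18: no left child.
      Visit 18.
      At 18: go right to 4.
        At 4: no left child.
        Visit 4.
        At 4: go right to 17.
          At 17: no left child.
          Visit 17.
          At 17: go right to 15.
            At 15: no left child.
            Visit 15.
            At 15: go right to 10.
              10 is a leaf — visit 10.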